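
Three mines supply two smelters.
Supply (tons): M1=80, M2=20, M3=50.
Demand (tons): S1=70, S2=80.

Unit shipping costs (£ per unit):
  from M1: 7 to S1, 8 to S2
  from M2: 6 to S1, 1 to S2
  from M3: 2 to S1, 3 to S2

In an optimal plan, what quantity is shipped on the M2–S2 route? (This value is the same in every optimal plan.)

20

Optimal shipments:
  M1→S1: 20 × £7 = £140
  M1→S2: 60 × £8 = £480
  M2→S2: 20 × £1 = £20
  M3→S1: 50 × £2 = £100
Total cost = £740.
So M2→S2 carries 20 tons.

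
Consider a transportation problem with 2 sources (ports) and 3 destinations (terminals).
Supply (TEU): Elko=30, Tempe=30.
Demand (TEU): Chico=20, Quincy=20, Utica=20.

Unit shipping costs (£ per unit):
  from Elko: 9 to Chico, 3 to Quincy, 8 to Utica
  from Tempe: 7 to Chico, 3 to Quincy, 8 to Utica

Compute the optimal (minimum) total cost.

Optimal allocation:
  Elko→Quincy: 20 × £3 = £60
  Elko→Utica: 10 × £8 = £80
  Tempe→Chico: 20 × £7 = £140
  Tempe→Utica: 10 × £8 = £80
Total = 60 + 80 + 140 + 80 = £360.
(Supply check: Elko ships 30; Tempe ships 30.)

360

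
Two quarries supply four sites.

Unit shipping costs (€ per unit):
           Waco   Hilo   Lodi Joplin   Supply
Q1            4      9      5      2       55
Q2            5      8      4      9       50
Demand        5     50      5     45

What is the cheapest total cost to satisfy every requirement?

535

One minimum-cost allocation:
  Q1 to Waco: 5 × €4 = €20
  Q1 to Hilo: 5 × €9 = €45
  Q1 to Joplin: 45 × €2 = €90
  Q2 to Hilo: 45 × €8 = €360
  Q2 to Lodi: 5 × €4 = €20
Total = 20 + 45 + 90 + 360 + 20 = €535.
(Supply check: Q1 ships 55; Q2 ships 50.)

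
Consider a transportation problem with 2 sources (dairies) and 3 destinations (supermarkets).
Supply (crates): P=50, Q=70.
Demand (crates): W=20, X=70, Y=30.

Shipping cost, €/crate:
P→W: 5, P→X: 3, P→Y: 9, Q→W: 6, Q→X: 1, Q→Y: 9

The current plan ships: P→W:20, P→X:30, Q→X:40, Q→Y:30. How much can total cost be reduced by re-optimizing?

60

Current plan cost = 20·5 + 30·3 + 40·1 + 30·9 = €500.
Optimal plan:
  P–W: 20 crates
  P–Y: 30 crates
  Q–X: 70 crates
Optimal cost = €440.
Saving = 500 − 440 = €60.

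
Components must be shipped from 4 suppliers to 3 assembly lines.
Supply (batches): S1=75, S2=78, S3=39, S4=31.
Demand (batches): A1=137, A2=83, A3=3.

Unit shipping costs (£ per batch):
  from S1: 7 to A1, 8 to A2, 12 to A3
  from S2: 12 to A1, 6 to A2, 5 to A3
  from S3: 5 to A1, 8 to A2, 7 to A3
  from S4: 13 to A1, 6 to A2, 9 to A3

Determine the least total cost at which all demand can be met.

An optimal shipping plan:
  S1–A1: 75 batches
  S2–A1: 23 batches
  S2–A2: 52 batches
  S2–A3: 3 batches
  S3–A1: 39 batches
  S4–A2: 31 batches
Total cost = £1509.
(Supply check: S1 ships 75; S2 ships 78; S3 ships 39; S4 ships 31.)

1509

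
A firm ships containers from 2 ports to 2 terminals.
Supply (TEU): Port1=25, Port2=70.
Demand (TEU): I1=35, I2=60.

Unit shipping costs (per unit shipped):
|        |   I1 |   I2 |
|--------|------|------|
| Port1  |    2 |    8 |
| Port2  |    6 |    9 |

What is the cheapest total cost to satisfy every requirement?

650

One minimum-cost allocation:
  Port1→I1: 25 TEU
  Port2→I1: 10 TEU
  Port2→I2: 60 TEU
Total cost = 650.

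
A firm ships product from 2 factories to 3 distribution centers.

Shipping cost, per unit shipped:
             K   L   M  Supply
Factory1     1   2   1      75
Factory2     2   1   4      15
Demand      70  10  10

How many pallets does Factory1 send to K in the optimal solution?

Solving gives:
  Factory1→K: 65 × 1 = 65
  Factory1→M: 10 × 1 = 10
  Factory2→K: 5 × 2 = 10
  Factory2→L: 10 × 1 = 10
Total cost = 95.
So Factory1→K carries 65 pallets.

65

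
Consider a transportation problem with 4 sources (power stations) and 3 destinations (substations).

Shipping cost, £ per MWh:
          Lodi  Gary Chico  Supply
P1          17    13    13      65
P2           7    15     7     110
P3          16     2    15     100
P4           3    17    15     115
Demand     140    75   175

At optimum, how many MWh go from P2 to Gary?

Optimal shipments:
  P1->Chico: 65 × £13 = £845
  P2->Lodi: 25 × £7 = £175
  P2->Chico: 85 × £7 = £595
  P3->Gary: 75 × £2 = £150
  P3->Chico: 25 × £15 = £375
  P4->Lodi: 115 × £3 = £345
Total cost = £2485.
The route P2→Gary is not used.

0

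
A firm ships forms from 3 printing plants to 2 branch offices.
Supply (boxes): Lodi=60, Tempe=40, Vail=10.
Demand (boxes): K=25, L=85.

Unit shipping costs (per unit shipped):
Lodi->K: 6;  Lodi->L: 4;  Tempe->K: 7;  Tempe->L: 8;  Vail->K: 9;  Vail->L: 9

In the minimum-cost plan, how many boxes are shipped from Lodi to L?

Solving gives:
  Lodi->L: 60 boxes
  Tempe->K: 25 boxes
  Tempe->L: 15 boxes
  Vail->L: 10 boxes
Total cost = 625.
So Lodi→L carries 60 boxes.

60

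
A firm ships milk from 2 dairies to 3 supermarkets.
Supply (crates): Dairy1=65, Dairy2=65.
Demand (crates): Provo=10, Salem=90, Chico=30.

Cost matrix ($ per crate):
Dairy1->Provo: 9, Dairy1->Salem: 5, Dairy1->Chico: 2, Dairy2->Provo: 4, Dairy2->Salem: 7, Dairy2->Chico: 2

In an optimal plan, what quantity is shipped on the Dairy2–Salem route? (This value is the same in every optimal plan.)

25

The minimum-cost plan:
  Dairy1→Salem: 65 × $5 = $325
  Dairy2→Provo: 10 × $4 = $40
  Dairy2→Salem: 25 × $7 = $175
  Dairy2→Chico: 30 × $2 = $60
Total cost = $600.
So Dairy2→Salem carries 25 crates.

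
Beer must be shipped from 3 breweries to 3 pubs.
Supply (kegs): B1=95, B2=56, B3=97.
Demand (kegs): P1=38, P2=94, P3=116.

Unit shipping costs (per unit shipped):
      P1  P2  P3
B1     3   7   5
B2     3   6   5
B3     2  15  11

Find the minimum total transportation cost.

1612

One minimum-cost allocation:
  B1 to P2: 38 × 7 = 266
  B1 to P3: 57 × 5 = 285
  B2 to P2: 56 × 6 = 336
  B3 to P1: 38 × 2 = 76
  B3 to P3: 59 × 11 = 649
Total = 266 + 285 + 336 + 76 + 649 = 1612.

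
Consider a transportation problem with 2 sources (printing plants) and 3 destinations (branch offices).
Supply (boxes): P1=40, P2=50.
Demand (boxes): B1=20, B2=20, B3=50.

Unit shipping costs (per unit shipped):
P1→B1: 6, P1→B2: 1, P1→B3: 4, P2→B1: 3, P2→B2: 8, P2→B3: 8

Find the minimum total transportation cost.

400

An optimal shipping plan:
  P1->B2: 20 boxes
  P1->B3: 20 boxes
  P2->B1: 20 boxes
  P2->B3: 30 boxes
Total cost = 400.
(Supply check: P1 ships 40; P2 ships 50.)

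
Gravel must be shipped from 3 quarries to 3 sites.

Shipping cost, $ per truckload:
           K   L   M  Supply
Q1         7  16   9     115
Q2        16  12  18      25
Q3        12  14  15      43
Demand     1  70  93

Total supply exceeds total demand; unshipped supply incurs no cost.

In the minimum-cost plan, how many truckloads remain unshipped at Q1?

19

Minimum-cost shipments:
  Q1 to K: 1 × $7 = $7
  Q1 to L: 2 × $16 = $32
  Q1 to M: 93 × $9 = $837
  Q2 to L: 25 × $12 = $300
  Q3 to L: 43 × $14 = $602
Total cost = $1778.
Q1 ships 96 of its 115, leaving 19.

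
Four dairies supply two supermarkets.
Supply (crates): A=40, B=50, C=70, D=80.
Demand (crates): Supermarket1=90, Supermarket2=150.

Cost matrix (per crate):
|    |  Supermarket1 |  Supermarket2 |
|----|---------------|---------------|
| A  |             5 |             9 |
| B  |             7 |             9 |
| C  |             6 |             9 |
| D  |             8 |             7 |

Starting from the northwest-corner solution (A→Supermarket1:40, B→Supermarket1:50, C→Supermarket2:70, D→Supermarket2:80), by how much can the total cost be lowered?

50

Current plan cost = 40·5 + 50·7 + 70·9 + 80·7 = 1740.
Optimal plan:
  A→Supermarket1: 40 crates
  B→Supermarket2: 50 crates
  C→Supermarket1: 50 crates
  C→Supermarket2: 20 crates
  D→Supermarket2: 80 crates
Optimal cost = 1690.
Saving = 1740 − 1690 = 50.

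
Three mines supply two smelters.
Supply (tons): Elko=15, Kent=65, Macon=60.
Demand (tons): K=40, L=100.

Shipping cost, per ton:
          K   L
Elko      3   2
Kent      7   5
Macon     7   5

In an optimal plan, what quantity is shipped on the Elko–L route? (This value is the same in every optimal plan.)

0

Solving gives:
  Elko–K: 15 × 3 = 45
  Kent–K: 25 × 7 = 175
  Kent–L: 40 × 5 = 200
  Macon–L: 60 × 5 = 300
Total cost = 720.
The route Elko→L is not used.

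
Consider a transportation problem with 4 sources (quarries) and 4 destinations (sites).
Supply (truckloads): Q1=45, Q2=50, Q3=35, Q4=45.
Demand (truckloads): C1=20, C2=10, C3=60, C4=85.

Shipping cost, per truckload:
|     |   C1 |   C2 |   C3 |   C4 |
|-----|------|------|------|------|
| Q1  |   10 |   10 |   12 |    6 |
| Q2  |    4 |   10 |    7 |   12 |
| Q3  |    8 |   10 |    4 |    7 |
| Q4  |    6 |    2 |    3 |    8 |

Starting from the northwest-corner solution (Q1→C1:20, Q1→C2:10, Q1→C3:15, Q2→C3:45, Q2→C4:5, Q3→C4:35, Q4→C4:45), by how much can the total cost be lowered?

Current plan cost = 20·10 + 10·10 + 15·12 + 45·7 + 5·12 + 35·7 + 45·8 = 1460.
Optimal plan:
  Q1 to C4: 45 × 6 = 270
  Q2 to C1: 20 × 4 = 80
  Q2 to C3: 25 × 7 = 175
  Q2 to C4: 5 × 12 = 60
  Q3 to C4: 35 × 7 = 245
  Q4 to C2: 10 × 2 = 20
  Q4 to C3: 35 × 3 = 105
Optimal cost = 955.
Saving = 1460 − 955 = 505.

505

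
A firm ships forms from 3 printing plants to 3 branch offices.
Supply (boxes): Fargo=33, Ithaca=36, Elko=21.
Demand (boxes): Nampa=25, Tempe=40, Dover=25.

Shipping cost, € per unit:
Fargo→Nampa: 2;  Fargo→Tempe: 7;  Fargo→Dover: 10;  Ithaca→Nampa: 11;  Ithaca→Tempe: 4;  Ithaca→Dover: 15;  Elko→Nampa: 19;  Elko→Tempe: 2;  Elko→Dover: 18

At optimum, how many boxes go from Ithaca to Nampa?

0

Optimal shipments:
  Fargo->Nampa: 25 × €2 = €50
  Fargo->Dover: 8 × €10 = €80
  Ithaca->Tempe: 19 × €4 = €76
  Ithaca->Dover: 17 × €15 = €255
  Elko->Tempe: 21 × €2 = €42
Total cost = €503.
The route Ithaca→Nampa is not used.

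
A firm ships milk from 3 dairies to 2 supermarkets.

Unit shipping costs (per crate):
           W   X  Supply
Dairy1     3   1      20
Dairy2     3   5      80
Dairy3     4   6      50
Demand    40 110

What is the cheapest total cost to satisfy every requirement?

An optimal shipping plan:
  Dairy1->X: 20 × 1 = 20
  Dairy2->W: 40 × 3 = 120
  Dairy2->X: 40 × 5 = 200
  Dairy3->X: 50 × 6 = 300
Total = 20 + 120 + 200 + 300 = 640.

640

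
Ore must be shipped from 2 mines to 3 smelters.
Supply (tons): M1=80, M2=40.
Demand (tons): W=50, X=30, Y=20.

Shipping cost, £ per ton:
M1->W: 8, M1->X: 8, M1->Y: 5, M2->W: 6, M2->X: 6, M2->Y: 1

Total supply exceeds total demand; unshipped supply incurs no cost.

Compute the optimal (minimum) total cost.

620

One minimum-cost allocation:
  M1→W: 30 × £8 = £240
  M1→X: 30 × £8 = £240
  M2→W: 20 × £6 = £120
  M2→Y: 20 × £1 = £20
Total = 240 + 240 + 120 + 20 = £620.
(Supply check: M1 ships 60; M2 ships 40.)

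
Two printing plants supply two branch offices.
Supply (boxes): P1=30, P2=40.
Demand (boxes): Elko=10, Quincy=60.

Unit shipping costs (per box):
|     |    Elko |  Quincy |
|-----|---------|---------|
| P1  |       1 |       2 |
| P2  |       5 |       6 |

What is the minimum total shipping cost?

Optimal allocation:
  P1->Quincy: 30 × 2 = 60
  P2->Elko: 10 × 5 = 50
  P2->Quincy: 30 × 6 = 180
Total = 60 + 50 + 180 = 290.
(Supply check: P1 ships 30; P2 ships 40.)

290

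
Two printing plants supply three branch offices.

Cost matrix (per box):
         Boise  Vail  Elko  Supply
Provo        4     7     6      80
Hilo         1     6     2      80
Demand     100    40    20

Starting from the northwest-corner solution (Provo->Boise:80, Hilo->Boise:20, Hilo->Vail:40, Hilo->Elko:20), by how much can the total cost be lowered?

80

Current plan cost = 80·4 + 20·1 + 40·6 + 20·2 = 620.
Optimal plan:
  Provo->Boise: 40 × 4 = 160
  Provo->Vail: 40 × 7 = 280
  Hilo->Boise: 60 × 1 = 60
  Hilo->Elko: 20 × 2 = 40
Optimal cost = 540.
Saving = 620 − 540 = 80.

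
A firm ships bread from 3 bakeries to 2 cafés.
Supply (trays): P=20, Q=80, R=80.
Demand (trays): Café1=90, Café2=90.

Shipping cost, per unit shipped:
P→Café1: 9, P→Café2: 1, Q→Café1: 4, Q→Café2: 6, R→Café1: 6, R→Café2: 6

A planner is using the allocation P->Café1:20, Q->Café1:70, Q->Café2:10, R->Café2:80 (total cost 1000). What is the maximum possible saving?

Current plan cost = 20·9 + 70·4 + 10·6 + 80·6 = 1000.
Optimal plan:
  P to Café2: 20 × 1 = 20
  Q to Café1: 80 × 4 = 320
  R to Café1: 10 × 6 = 60
  R to Café2: 70 × 6 = 420
Optimal cost = 820.
Saving = 1000 − 820 = 180.

180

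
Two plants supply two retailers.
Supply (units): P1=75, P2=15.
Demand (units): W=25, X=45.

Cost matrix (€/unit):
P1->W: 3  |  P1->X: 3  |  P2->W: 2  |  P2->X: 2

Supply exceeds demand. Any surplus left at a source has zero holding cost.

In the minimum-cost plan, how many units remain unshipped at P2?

Minimum-cost shipments:
  P1->W: 10 units
  P1->X: 45 units
  P2->W: 15 units
Total cost = €195.
P2 ships 15 of its 15, leaving 0.

0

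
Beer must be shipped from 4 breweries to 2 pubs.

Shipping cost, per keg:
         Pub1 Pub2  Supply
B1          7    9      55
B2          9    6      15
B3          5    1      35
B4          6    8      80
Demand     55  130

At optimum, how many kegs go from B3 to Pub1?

0

The minimum-cost plan:
  B1->Pub2: 55 × 9 = 495
  B2->Pub2: 15 × 6 = 90
  B3->Pub2: 35 × 1 = 35
  B4->Pub1: 55 × 6 = 330
  B4->Pub2: 25 × 8 = 200
Total cost = 1150.
The route B3→Pub1 is not used.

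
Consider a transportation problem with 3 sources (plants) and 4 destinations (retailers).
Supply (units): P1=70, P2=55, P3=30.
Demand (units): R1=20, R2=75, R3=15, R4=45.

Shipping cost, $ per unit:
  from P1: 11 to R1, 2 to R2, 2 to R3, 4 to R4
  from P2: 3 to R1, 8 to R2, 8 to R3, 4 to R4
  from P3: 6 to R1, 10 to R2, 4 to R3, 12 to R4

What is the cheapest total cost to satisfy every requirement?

Optimal allocation:
  P1–R2: 70 × $2 = $140
  P2–R1: 10 × $3 = $30
  P2–R4: 45 × $4 = $180
  P3–R1: 10 × $6 = $60
  P3–R2: 5 × $10 = $50
  P3–R3: 15 × $4 = $60
Total = 140 + 30 + 180 + 60 + 50 + 60 = $520.

520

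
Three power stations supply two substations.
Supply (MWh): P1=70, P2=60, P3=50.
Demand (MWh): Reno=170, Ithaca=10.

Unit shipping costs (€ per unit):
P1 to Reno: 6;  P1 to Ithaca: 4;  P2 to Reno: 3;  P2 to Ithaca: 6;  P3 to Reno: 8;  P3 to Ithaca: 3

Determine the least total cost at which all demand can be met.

950

A cheapest plan:
  P1->Reno: 70 MWh
  P2->Reno: 60 MWh
  P3->Reno: 40 MWh
  P3->Ithaca: 10 MWh
Total cost = €950.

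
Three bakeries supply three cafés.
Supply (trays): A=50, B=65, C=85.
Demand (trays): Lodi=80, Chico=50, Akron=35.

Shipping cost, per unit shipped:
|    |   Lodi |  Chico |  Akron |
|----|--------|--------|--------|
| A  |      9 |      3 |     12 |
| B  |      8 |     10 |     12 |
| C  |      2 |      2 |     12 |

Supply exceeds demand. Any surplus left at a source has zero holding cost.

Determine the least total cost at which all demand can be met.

725

A cheapest plan:
  A->Chico: 45 × 3 = 135
  B->Akron: 35 × 12 = 420
  C->Lodi: 80 × 2 = 160
  C->Chico: 5 × 2 = 10
Total = 135 + 420 + 160 + 10 = 725.
(Supply check: A ships 45; B ships 35; C ships 85.)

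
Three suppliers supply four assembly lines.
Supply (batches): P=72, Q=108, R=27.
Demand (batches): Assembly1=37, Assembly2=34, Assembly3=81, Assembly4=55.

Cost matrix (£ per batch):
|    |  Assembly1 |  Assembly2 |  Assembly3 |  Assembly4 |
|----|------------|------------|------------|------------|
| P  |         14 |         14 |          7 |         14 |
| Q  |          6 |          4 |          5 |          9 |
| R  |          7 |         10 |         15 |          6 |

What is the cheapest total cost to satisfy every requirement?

A cheapest plan:
  P->Assembly3: 72 × £7 = £504
  Q->Assembly1: 37 × £6 = £222
  Q->Assembly2: 34 × £4 = £136
  Q->Assembly3: 9 × £5 = £45
  Q->Assembly4: 28 × £9 = £252
  R->Assembly4: 27 × £6 = £162
Total = 504 + 222 + 136 + 45 + 252 + 162 = £1321.

1321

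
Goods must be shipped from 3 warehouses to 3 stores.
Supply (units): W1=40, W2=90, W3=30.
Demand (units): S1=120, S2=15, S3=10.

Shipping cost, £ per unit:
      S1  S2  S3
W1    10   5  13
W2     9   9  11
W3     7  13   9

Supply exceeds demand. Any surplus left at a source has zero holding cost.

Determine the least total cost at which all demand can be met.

Optimal allocation:
  W1->S1: 10 units
  W1->S2: 15 units
  W2->S1: 90 units
  W3->S1: 20 units
  W3->S3: 10 units
Total cost = £1215.
(Supply check: W1 ships 25; W2 ships 90; W3 ships 30.)

1215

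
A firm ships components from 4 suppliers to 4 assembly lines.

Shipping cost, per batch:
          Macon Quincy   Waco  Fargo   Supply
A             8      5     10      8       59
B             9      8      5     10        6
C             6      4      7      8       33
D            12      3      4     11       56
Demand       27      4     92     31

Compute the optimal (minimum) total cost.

942

A cheapest plan:
  A–Macon: 24 batches
  A–Quincy: 4 batches
  A–Fargo: 31 batches
  B–Waco: 6 batches
  C–Macon: 3 batches
  C–Waco: 30 batches
  D–Waco: 56 batches
Total cost = 942.
(Supply check: A ships 59; B ships 6; C ships 33; D ships 56.)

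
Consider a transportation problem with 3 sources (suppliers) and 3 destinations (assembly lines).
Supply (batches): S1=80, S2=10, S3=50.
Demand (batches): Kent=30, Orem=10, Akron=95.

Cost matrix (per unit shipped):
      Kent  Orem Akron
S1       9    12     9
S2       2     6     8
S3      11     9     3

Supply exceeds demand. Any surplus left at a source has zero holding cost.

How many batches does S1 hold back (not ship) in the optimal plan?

Minimum-cost shipments:
  S1->Kent: 20 × 9 = 180
  S1->Orem: 10 × 12 = 120
  S1->Akron: 45 × 9 = 405
  S2->Kent: 10 × 2 = 20
  S3->Akron: 50 × 3 = 150
Total cost = 875.
S1 ships 75 of its 80, leaving 5.

5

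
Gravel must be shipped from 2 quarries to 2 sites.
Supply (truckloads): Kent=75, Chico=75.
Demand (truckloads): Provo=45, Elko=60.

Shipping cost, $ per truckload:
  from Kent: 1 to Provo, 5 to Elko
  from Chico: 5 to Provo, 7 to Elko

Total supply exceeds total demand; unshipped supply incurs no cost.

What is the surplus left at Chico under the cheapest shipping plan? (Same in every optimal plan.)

45

Minimum-cost shipments:
  Kent→Provo: 45 truckloads
  Kent→Elko: 30 truckloads
  Chico→Elko: 30 truckloads
Total cost = $405.
Chico ships 30 of its 75, leaving 45.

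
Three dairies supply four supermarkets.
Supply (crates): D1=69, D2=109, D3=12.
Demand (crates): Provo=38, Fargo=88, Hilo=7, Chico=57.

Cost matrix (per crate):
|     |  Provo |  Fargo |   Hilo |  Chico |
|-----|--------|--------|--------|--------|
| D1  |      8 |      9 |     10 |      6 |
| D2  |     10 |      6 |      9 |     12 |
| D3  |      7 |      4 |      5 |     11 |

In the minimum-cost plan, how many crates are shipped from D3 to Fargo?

The minimum-cost plan:
  D1→Provo: 12 crates
  D1→Chico: 57 crates
  D2→Provo: 21 crates
  D2→Fargo: 88 crates
  D3→Provo: 5 crates
  D3→Hilo: 7 crates
Total cost = 1246.
The route D3→Fargo is not used.

0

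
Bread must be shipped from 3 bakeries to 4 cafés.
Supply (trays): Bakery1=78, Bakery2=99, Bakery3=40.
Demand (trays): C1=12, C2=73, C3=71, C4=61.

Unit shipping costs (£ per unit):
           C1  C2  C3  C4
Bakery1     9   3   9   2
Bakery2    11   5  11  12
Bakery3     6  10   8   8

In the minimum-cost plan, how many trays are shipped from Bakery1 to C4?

61

The minimum-cost plan:
  Bakery1→C2: 17 × £3 = £51
  Bakery1→C4: 61 × £2 = £122
  Bakery2→C2: 56 × £5 = £280
  Bakery2→C3: 43 × £11 = £473
  Bakery3→C1: 12 × £6 = £72
  Bakery3→C3: 28 × £8 = £224
Total cost = £1222.
So Bakery1→C4 carries 61 trays.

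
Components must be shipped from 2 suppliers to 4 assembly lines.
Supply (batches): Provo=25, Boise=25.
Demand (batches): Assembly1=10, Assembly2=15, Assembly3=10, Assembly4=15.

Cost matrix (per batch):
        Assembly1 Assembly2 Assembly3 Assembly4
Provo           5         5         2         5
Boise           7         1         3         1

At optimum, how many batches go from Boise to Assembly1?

Solving gives:
  Provo–Assembly1: 10 × 5 = 50
  Provo–Assembly2: 5 × 5 = 25
  Provo–Assembly3: 10 × 2 = 20
  Boise–Assembly2: 10 × 1 = 10
  Boise–Assembly4: 15 × 1 = 15
Total cost = 120.
The route Boise→Assembly1 is not used.

0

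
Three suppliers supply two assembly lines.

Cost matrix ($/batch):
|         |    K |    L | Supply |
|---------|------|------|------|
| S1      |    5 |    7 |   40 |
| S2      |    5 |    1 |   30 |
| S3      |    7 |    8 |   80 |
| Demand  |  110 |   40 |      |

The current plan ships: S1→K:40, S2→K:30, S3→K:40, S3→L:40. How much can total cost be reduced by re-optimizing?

150

Current plan cost = 40·5 + 30·5 + 40·7 + 40·8 = $950.
Optimal plan:
  S1->K: 40 × $5 = $200
  S2->L: 30 × $1 = $30
  S3->K: 70 × $7 = $490
  S3->L: 10 × $8 = $80
Optimal cost = $800.
Saving = 950 − 800 = $150.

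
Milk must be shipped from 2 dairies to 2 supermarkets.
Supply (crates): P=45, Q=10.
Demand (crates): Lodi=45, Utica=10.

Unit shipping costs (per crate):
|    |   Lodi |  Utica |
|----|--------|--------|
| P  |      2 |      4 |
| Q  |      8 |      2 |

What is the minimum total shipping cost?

110

An optimal shipping plan:
  P→Lodi: 45 × 2 = 90
  Q→Utica: 10 × 2 = 20
Total = 90 + 20 = 110.
(Supply check: P ships 45; Q ships 10.)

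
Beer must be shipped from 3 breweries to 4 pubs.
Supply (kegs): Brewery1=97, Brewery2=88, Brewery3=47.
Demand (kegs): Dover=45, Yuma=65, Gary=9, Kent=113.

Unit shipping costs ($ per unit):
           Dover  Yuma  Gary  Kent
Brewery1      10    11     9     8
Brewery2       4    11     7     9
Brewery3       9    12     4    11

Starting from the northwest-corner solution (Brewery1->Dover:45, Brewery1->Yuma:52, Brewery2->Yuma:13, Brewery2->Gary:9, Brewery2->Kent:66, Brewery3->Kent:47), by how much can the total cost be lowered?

Current plan cost = 45·10 + 52·11 + 13·11 + 9·7 + 66·9 + 47·11 = $2339.
Optimal plan:
  Brewery1 to Kent: 97 × $8 = $776
  Brewery2 to Dover: 45 × $4 = $180
  Brewery2 to Yuma: 27 × $11 = $297
  Brewery2 to Kent: 16 × $9 = $144
  Brewery3 to Yuma: 38 × $12 = $456
  Brewery3 to Gary: 9 × $4 = $36
Optimal cost = $1889.
Saving = 2339 − 1889 = $450.

450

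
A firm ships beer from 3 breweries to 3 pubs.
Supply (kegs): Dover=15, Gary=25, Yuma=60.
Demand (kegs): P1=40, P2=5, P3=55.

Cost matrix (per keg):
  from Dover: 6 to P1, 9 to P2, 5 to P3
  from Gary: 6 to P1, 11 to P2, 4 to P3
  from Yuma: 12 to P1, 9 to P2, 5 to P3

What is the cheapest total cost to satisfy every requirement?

560

One minimum-cost allocation:
  Dover–P1: 15 kegs
  Gary–P1: 25 kegs
  Yuma–P2: 5 kegs
  Yuma–P3: 55 kegs
Total cost = 560.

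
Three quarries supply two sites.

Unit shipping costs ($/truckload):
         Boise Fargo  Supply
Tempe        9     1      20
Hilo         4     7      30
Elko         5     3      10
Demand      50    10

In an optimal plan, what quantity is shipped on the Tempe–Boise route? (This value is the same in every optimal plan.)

The minimum-cost plan:
  Tempe->Boise: 10 × $9 = $90
  Tempe->Fargo: 10 × $1 = $10
  Hilo->Boise: 30 × $4 = $120
  Elko->Boise: 10 × $5 = $50
Total cost = $270.
So Tempe→Boise carries 10 truckloads.

10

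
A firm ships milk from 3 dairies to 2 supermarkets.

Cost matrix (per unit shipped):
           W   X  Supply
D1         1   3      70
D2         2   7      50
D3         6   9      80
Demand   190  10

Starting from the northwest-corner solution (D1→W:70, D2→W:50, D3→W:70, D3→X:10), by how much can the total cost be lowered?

10

Current plan cost = 70·1 + 50·2 + 70·6 + 10·9 = 680.
Optimal plan:
  D1–W: 60 × 1 = 60
  D1–X: 10 × 3 = 30
  D2–W: 50 × 2 = 100
  D3–W: 80 × 6 = 480
Optimal cost = 670.
Saving = 680 − 670 = 10.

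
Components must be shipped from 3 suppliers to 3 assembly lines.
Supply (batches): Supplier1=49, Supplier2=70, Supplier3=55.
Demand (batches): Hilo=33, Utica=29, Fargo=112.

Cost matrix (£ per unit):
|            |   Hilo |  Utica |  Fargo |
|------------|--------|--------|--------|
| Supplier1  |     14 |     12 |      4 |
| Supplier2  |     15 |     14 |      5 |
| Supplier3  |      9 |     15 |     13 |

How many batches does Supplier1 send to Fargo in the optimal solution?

42

Solving gives:
  Supplier1 to Utica: 7 batches
  Supplier1 to Fargo: 42 batches
  Supplier2 to Fargo: 70 batches
  Supplier3 to Hilo: 33 batches
  Supplier3 to Utica: 22 batches
Total cost = £1229.
So Supplier1→Fargo carries 42 batches.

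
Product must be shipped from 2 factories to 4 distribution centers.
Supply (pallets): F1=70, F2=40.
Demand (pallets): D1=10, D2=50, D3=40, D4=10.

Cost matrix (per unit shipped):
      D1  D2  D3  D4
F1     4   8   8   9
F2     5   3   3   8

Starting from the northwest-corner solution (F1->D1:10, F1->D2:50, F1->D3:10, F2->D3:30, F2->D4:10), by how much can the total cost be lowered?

Current plan cost = 10·4 + 50·8 + 10·8 + 30·3 + 10·8 = 690.
Optimal plan:
  F1→D1: 10 × 4 = 40
  F1→D2: 10 × 8 = 80
  F1→D3: 40 × 8 = 320
  F1→D4: 10 × 9 = 90
  F2→D2: 40 × 3 = 120
Optimal cost = 650.
Saving = 690 − 650 = 40.

40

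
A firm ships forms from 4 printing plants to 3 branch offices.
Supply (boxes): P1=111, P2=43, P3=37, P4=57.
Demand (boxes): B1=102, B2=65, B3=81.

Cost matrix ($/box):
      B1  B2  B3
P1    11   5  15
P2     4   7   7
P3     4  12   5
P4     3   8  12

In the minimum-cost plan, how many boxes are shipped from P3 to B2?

0

The minimum-cost plan:
  P1 to B1: 45 × $11 = $495
  P1 to B2: 65 × $5 = $325
  P1 to B3: 1 × $15 = $15
  P2 to B3: 43 × $7 = $301
  P3 to B3: 37 × $5 = $185
  P4 to B1: 57 × $3 = $171
Total cost = $1492.
The route P3→B2 is not used.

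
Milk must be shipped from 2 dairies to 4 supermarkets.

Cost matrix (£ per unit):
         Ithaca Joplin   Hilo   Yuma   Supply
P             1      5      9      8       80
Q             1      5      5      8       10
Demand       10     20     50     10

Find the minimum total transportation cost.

A cheapest plan:
  P→Ithaca: 10 × £1 = £10
  P→Joplin: 20 × £5 = £100
  P→Hilo: 40 × £9 = £360
  P→Yuma: 10 × £8 = £80
  Q→Hilo: 10 × £5 = £50
Total = 10 + 100 + 360 + 80 + 50 = £600.

600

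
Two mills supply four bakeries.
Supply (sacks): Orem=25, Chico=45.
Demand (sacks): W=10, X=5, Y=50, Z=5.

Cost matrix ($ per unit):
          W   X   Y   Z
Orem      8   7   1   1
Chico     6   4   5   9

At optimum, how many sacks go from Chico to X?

5

The minimum-cost plan:
  Orem->Y: 20 × $1 = $20
  Orem->Z: 5 × $1 = $5
  Chico->W: 10 × $6 = $60
  Chico->X: 5 × $4 = $20
  Chico->Y: 30 × $5 = $150
Total cost = $255.
So Chico→X carries 5 sacks.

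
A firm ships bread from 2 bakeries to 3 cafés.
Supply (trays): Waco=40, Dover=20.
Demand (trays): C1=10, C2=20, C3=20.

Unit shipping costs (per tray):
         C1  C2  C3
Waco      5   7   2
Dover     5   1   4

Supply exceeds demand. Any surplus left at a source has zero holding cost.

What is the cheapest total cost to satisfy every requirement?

110

An optimal shipping plan:
  Waco to C1: 10 trays
  Waco to C3: 20 trays
  Dover to C2: 20 trays
Total cost = 110.
(Supply check: Waco ships 30; Dover ships 20.)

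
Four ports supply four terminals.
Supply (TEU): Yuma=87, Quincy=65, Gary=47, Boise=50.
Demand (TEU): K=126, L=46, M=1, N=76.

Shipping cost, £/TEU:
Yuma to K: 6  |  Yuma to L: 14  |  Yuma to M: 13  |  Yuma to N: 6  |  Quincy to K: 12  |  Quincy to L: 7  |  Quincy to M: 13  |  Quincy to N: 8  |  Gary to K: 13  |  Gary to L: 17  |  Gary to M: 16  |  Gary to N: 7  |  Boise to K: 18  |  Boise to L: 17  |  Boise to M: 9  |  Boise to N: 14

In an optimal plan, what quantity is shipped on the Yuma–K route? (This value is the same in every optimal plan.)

The minimum-cost plan:
  Yuma to K: 87 TEU
  Quincy to L: 46 TEU
  Quincy to N: 19 TEU
  Gary to N: 47 TEU
  Boise to K: 39 TEU
  Boise to M: 1 TEU
  Boise to N: 10 TEU
Total cost = £2176.
So Yuma→K carries 87 TEU.

87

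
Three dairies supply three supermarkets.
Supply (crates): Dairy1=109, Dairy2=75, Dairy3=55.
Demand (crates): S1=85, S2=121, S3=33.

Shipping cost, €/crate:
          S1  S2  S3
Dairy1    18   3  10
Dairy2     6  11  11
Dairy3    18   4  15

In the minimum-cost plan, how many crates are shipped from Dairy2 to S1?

Solving gives:
  Dairy1->S2: 76 × €3 = €228
  Dairy1->S3: 33 × €10 = €330
  Dairy2->S1: 75 × €6 = €450
  Dairy3->S1: 10 × €18 = €180
  Dairy3->S2: 45 × €4 = €180
Total cost = €1368.
So Dairy2→S1 carries 75 crates.

75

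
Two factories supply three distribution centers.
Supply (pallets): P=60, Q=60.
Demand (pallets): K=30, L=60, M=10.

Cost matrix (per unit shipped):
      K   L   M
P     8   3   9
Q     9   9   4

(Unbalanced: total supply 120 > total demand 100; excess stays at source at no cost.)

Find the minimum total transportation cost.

An optimal shipping plan:
  P->L: 60 × 3 = 180
  Q->K: 30 × 9 = 270
  Q->M: 10 × 4 = 40
Total = 180 + 270 + 40 = 490.

490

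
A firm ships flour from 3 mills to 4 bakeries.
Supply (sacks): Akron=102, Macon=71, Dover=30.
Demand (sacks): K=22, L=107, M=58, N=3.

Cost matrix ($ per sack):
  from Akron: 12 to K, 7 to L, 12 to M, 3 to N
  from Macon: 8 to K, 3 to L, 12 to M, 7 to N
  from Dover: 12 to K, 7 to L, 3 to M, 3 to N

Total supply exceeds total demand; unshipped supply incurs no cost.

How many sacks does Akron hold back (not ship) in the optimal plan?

13

Minimum-cost shipments:
  Akron to L: 58 × $7 = $406
  Akron to M: 28 × $12 = $336
  Akron to N: 3 × $3 = $9
  Macon to K: 22 × $8 = $176
  Macon to L: 49 × $3 = $147
  Dover to M: 30 × $3 = $90
Total cost = $1164.
Akron ships 89 of its 102, leaving 13.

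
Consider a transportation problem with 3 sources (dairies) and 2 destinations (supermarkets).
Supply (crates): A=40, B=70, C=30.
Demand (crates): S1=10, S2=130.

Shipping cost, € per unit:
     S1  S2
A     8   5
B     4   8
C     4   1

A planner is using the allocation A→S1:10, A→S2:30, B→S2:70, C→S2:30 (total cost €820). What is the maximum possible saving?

Current plan cost = 10·8 + 30·5 + 70·8 + 30·1 = €820.
Optimal plan:
  A to S2: 40 × €5 = €200
  B to S1: 10 × €4 = €40
  B to S2: 60 × €8 = €480
  C to S2: 30 × €1 = €30
Optimal cost = €750.
Saving = 820 − 750 = €70.

70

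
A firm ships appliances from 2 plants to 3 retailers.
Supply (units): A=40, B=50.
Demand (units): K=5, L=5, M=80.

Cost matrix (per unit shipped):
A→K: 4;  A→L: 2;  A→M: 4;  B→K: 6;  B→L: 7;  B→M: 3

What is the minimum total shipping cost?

An optimal shipping plan:
  A–K: 5 × 4 = 20
  A–L: 5 × 2 = 10
  A–M: 30 × 4 = 120
  B–M: 50 × 3 = 150
Total = 20 + 10 + 120 + 150 = 300.
(Supply check: A ships 40; B ships 50.)

300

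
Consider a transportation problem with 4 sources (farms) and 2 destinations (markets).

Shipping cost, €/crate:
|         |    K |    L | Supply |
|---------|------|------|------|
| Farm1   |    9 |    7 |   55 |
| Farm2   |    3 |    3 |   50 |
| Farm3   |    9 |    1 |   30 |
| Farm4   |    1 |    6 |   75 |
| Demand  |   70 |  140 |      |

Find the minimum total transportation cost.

An optimal shipping plan:
  Farm1->L: 55 × €7 = €385
  Farm2->L: 50 × €3 = €150
  Farm3->L: 30 × €1 = €30
  Farm4->K: 70 × €1 = €70
  Farm4->L: 5 × €6 = €30
Total = 385 + 150 + 30 + 70 + 30 = €665.
(Supply check: Farm1 ships 55; Farm2 ships 50; Farm3 ships 30; Farm4 ships 75.)

665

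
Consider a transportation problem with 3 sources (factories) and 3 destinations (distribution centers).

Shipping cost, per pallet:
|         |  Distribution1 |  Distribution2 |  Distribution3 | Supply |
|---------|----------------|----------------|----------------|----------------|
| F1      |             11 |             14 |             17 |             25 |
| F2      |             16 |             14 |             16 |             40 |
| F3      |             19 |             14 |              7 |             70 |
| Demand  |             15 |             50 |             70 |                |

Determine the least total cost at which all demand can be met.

1355

An optimal shipping plan:
  F1→Distribution1: 15 pallets
  F1→Distribution2: 10 pallets
  F2→Distribution2: 40 pallets
  F3→Distribution3: 70 pallets
Total cost = 1355.
(Supply check: F1 ships 25; F2 ships 40; F3 ships 70.)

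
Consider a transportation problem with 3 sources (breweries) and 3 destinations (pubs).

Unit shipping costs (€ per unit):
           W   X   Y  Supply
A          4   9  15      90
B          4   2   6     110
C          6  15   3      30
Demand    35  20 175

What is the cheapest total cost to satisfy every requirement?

A cheapest plan:
  A→W: 35 × €4 = €140
  A→X: 20 × €9 = €180
  A→Y: 35 × €15 = €525
  B→Y: 110 × €6 = €660
  C→Y: 30 × €3 = €90
Total = 140 + 180 + 525 + 660 + 90 = €1595.

1595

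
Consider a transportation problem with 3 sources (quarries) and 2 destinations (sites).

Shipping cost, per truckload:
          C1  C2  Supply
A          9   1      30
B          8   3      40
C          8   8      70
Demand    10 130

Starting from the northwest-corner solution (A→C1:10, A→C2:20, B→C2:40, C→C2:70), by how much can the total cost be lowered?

Current plan cost = 10·9 + 20·1 + 40·3 + 70·8 = 790.
Optimal plan:
  A->C2: 30 truckloads
  B->C2: 40 truckloads
  C->C1: 10 truckloads
  C->C2: 60 truckloads
Optimal cost = 710.
Saving = 790 − 710 = 80.

80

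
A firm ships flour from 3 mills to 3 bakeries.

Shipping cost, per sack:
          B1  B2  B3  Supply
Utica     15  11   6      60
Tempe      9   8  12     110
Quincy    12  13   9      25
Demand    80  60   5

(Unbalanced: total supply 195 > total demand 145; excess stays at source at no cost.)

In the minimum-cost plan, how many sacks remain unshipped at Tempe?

Minimum-cost shipments:
  Utica→B2: 30 × 11 = 330
  Utica→B3: 5 × 6 = 30
  Tempe→B1: 80 × 9 = 720
  Tempe→B2: 30 × 8 = 240
Total cost = 1320.
Tempe ships 110 of its 110, leaving 0.

0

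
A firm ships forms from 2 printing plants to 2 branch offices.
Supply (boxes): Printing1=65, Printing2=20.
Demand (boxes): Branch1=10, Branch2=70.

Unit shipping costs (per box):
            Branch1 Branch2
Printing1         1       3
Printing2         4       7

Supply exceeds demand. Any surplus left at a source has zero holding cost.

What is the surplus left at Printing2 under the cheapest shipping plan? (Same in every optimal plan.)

5

Minimum-cost shipments:
  Printing1→Branch2: 65 × 3 = 195
  Printing2→Branch1: 10 × 4 = 40
  Printing2→Branch2: 5 × 7 = 35
Total cost = 270.
Printing2 ships 15 of its 20, leaving 5.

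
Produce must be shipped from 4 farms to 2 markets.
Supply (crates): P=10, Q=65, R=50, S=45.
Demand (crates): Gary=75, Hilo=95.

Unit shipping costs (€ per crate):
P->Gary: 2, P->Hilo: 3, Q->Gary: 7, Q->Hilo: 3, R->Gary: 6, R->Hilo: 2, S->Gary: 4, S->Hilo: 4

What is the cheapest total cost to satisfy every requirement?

Optimal allocation:
  P→Gary: 10 × €2 = €20
  Q→Gary: 20 × €7 = €140
  Q→Hilo: 45 × €3 = €135
  R→Hilo: 50 × €2 = €100
  S→Gary: 45 × €4 = €180
Total = 20 + 140 + 135 + 100 + 180 = €575.

575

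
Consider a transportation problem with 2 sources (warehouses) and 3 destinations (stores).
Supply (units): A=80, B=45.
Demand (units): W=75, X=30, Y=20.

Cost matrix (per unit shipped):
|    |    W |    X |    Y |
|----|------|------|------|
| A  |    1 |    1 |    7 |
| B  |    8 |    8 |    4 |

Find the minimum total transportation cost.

360

Optimal allocation:
  A->W: 50 units
  A->X: 30 units
  B->W: 25 units
  B->Y: 20 units
Total cost = 360.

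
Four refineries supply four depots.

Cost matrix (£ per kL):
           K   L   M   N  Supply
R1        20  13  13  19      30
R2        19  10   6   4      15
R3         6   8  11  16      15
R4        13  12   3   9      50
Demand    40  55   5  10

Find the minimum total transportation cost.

One minimum-cost allocation:
  R1–L: 30 × £13 = £390
  R2–L: 5 × £10 = £50
  R2–N: 10 × £4 = £40
  R3–K: 15 × £6 = £90
  R4–K: 25 × £13 = £325
  R4–L: 20 × £12 = £240
  R4–M: 5 × £3 = £15
Total = 390 + 50 + 40 + 90 + 325 + 240 + 15 = £1150.

1150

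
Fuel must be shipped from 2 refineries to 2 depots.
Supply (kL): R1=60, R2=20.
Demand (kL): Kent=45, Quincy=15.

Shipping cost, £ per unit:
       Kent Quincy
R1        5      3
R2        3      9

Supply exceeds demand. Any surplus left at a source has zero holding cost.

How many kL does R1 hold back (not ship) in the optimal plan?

Minimum-cost shipments:
  R1 to Kent: 25 × £5 = £125
  R1 to Quincy: 15 × £3 = £45
  R2 to Kent: 20 × £3 = £60
Total cost = £230.
R1 ships 40 of its 60, leaving 20.

20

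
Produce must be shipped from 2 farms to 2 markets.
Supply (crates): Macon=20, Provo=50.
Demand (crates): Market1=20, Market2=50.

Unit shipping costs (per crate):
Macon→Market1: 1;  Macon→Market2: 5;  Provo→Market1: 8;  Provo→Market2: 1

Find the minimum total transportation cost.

One minimum-cost allocation:
  Macon→Market1: 20 crates
  Provo→Market2: 50 crates
Total cost = 70.
(Supply check: Macon ships 20; Provo ships 50.)

70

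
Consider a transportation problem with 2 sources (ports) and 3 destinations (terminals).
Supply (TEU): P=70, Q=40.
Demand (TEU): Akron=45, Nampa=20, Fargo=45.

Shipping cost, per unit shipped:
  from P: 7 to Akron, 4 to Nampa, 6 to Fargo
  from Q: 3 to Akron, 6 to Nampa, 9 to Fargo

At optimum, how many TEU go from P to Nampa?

The minimum-cost plan:
  P->Akron: 5 TEU
  P->Nampa: 20 TEU
  P->Fargo: 45 TEU
  Q->Akron: 40 TEU
Total cost = 505.
So P→Nampa carries 20 TEU.

20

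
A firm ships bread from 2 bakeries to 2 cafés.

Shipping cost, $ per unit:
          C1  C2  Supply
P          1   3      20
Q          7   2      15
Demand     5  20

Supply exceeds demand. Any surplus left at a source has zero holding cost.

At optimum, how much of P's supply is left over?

10

An optimal plan:
  P to C1: 5 × $1 = $5
  P to C2: 5 × $3 = $15
  Q to C2: 15 × $2 = $30
Total cost = $50.
P ships 10 of its 20, leaving 10.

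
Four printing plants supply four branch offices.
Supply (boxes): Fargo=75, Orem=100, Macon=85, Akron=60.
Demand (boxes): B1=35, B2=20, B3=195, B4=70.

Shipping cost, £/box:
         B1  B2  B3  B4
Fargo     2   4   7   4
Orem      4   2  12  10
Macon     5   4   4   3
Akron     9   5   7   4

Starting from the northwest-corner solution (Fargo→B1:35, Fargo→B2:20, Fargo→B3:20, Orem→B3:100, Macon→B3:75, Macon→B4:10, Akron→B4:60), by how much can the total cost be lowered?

265

Current plan cost = 35·2 + 20·4 + 20·7 + 100·12 + 75·4 + 10·3 + 60·4 = £2060.
Optimal plan:
  Fargo–B3: 5 × £7 = £35
  Fargo–B4: 70 × £4 = £280
  Orem–B1: 35 × £4 = £140
  Orem–B2: 20 × £2 = £40
  Orem–B3: 45 × £12 = £540
  Macon–B3: 85 × £4 = £340
  Akron–B3: 60 × £7 = £420
Optimal cost = £1795.
Saving = 2060 − 1795 = £265.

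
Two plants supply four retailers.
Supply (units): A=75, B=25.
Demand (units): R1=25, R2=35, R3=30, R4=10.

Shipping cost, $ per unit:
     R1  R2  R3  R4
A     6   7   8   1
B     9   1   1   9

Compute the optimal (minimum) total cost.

An optimal shipping plan:
  A–R1: 25 × $6 = $150
  A–R2: 35 × $7 = $245
  A–R3: 5 × $8 = $40
  A–R4: 10 × $1 = $10
  B–R3: 25 × $1 = $25
Total = 150 + 245 + 40 + 10 + 25 = $470.
(Supply check: A ships 75; B ships 25.)

470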